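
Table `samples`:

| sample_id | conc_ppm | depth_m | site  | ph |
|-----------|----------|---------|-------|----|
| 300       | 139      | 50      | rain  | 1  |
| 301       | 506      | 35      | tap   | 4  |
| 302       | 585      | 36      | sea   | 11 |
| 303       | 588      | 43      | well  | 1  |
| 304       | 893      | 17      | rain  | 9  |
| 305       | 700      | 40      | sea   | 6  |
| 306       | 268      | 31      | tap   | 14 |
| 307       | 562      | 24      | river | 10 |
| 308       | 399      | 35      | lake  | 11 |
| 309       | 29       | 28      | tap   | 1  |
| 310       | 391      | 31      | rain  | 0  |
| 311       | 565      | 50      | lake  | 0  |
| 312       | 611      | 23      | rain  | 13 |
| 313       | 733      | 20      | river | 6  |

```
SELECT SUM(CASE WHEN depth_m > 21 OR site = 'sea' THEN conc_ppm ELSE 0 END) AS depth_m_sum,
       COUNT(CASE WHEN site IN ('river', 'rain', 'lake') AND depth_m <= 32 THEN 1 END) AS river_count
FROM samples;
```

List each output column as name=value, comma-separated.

depth_m_sum=5343, river_count=5

[depth_m_sum: depth_m > 21 OR site = 'sea']
sample_id=300: ✓ → 139
sample_id=301: ✓ → 506
sample_id=302: ✓ → 585
sample_id=303: ✓ → 588
sample_id=304: ✗
sample_id=305: ✓ → 700
sample_id=306: ✓ → 268
sample_id=307: ✓ → 562
sample_id=308: ✓ → 399
sample_id=309: ✓ → 29
sample_id=310: ✓ → 391
sample_id=311: ✓ → 565
sample_id=312: ✓ → 611
sample_id=313: ✗
depth_m_sum = 139 + 506 + 585 + 588 + 700 + 268 + 562 + 399 + 29 + 391 + 565 + 611 = 5343
—
[river_count: site IN ('river', 'rain', 'lake') AND depth_m <= 32]
sample_id=300: ✗
sample_id=301: ✗
sample_id=302: ✗
sample_id=303: ✗
sample_id=304: ✓ → 1
sample_id=305: ✗
sample_id=306: ✗
sample_id=307: ✓ → 1
sample_id=308: ✗
sample_id=309: ✗
sample_id=310: ✓ → 1
sample_id=311: ✗
sample_id=312: ✓ → 1
sample_id=313: ✓ → 1
river_count = COUNT(1, 1, 1, 1, 1) = 5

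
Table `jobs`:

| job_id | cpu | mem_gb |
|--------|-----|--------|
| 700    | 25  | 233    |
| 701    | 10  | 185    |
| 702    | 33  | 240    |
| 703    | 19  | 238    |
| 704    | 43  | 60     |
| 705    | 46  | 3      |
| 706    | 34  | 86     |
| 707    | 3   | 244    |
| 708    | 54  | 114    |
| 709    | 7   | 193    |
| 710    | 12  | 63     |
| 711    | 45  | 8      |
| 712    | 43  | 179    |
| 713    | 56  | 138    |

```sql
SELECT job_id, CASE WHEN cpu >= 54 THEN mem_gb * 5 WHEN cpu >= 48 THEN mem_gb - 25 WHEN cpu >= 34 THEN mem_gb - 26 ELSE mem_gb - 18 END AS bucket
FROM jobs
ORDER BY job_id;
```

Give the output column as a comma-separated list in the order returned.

215, 167, 222, 220, 34, -23, 60, 226, 570, 175, 45, -18, 153, 690

job_id=700: ELSE → 215
job_id=701: ELSE → 167
job_id=702: ELSE → 222
job_id=703: ELSE → 220
job_id=704: cpu >= 34 → 34
job_id=705: cpu >= 34 → -23
job_id=706: cpu >= 34 → 60
job_id=707: ELSE → 226
job_id=708: cpu >= 54 → 570
job_id=709: ELSE → 175
job_id=710: ELSE → 45
job_id=711: cpu >= 34 → -18
job_id=712: cpu >= 34 → 153
job_id=713: cpu >= 54 → 690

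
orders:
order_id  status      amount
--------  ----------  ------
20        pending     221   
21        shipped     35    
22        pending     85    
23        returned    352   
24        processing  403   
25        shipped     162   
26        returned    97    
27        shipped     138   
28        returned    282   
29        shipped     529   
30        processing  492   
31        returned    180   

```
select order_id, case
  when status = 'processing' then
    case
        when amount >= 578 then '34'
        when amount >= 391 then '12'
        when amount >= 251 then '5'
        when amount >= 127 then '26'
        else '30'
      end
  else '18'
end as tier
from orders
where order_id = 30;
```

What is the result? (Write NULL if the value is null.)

12

order_id = 30: status=processing, amount=492.
status='processing' → inner[amount >= 391] → 12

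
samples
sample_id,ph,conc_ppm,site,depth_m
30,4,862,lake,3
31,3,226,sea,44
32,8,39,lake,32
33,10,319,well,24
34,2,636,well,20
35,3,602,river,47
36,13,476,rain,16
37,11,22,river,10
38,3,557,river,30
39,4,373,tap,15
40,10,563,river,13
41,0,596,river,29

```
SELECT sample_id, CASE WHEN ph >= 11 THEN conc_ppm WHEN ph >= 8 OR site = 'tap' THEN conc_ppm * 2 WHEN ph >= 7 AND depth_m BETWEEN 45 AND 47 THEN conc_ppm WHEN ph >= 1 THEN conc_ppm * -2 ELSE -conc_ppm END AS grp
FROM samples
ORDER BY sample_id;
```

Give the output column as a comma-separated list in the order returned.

sample_id=30: ph >= 1 → -1724
sample_id=31: ph >= 1 → -452
sample_id=32: ph >= 8 OR site = 'tap' → 78
sample_id=33: ph >= 8 OR site = 'tap' → 638
sample_id=34: ph >= 1 → -1272
sample_id=35: ph >= 1 → -1204
sample_id=36: ph >= 11 → 476
sample_id=37: ph >= 11 → 22
sample_id=38: ph >= 1 → -1114
sample_id=39: ph >= 8 OR site = 'tap' → 746
sample_id=40: ph >= 8 OR site = 'tap' → 1126
sample_id=41: ELSE → -596

-1724, -452, 78, 638, -1272, -1204, 476, 22, -1114, 746, 1126, -596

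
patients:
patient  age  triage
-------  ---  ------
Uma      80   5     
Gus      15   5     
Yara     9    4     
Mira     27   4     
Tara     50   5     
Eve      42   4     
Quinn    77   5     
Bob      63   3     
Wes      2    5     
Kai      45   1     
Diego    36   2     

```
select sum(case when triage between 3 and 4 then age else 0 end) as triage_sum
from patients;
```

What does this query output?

patient=Uma: ✗
patient=Gus: ✗
patient=Yara: ✓ → 9
patient=Mira: ✓ → 27
patient=Tara: ✗
patient=Eve: ✓ → 42
patient=Quinn: ✗
patient=Bob: ✓ → 63
patient=Wes: ✗
patient=Kai: ✗
patient=Diego: ✗
triage_sum = 9 + 27 + 42 + 63 = 141

141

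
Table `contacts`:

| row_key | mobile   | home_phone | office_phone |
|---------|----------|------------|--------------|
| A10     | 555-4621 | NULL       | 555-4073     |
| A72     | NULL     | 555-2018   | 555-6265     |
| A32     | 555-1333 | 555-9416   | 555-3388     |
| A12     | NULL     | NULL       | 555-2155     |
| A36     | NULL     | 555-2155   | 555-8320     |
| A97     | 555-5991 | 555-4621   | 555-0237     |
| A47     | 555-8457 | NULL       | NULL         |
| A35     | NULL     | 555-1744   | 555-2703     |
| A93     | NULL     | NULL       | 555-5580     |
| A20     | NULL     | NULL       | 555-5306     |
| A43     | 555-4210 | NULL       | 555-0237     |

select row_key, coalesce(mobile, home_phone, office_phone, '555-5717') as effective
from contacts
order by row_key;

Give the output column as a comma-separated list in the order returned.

555-4621, 555-2155, 555-5306, 555-1333, 555-1744, 555-2155, 555-4210, 555-8457, 555-2018, 555-5580, 555-5991

row_key=A10: mobile=555-4621 → 555-4621
row_key=A12: mobile=NULL, home_phone=NULL, office_phone=555-2155 → 555-2155
row_key=A20: mobile=NULL, home_phone=NULL, office_phone=555-5306 → 555-5306
row_key=A32: mobile=555-1333 → 555-1333
row_key=A35: mobile=NULL, home_phone=555-1744 → 555-1744
row_key=A36: mobile=NULL, home_phone=555-2155 → 555-2155
row_key=A43: mobile=555-4210 → 555-4210
row_key=A47: mobile=555-8457 → 555-8457
row_key=A72: mobile=NULL, home_phone=555-2018 → 555-2018
row_key=A93: mobile=NULL, home_phone=NULL, office_phone=555-5580 → 555-5580
row_key=A97: mobile=555-5991 → 555-5991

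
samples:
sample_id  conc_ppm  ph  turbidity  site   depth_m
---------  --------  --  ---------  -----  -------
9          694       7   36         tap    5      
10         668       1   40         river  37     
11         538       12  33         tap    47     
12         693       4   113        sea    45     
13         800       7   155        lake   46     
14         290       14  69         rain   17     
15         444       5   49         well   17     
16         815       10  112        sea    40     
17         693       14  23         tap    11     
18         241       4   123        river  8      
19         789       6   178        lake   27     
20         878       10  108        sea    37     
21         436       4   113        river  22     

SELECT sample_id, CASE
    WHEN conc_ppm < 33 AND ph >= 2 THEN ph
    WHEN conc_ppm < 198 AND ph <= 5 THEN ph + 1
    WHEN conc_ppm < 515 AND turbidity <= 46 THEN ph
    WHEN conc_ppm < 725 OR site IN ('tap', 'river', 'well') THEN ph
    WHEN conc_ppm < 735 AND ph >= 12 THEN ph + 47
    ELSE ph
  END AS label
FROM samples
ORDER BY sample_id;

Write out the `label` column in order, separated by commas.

7, 1, 12, 4, 7, 14, 5, 10, 14, 4, 6, 10, 4

sample_id=9: conc_ppm < 725 OR site IN ('tap', 'river', 'well') → 7
sample_id=10: conc_ppm < 725 OR site IN ('tap', 'river', 'well') → 1
sample_id=11: conc_ppm < 725 OR site IN ('tap', 'river', 'well') → 12
sample_id=12: conc_ppm < 725 OR site IN ('tap', 'river', 'well') → 4
sample_id=13: ELSE → 7
sample_id=14: conc_ppm < 725 OR site IN ('tap', 'river', 'well') → 14
sample_id=15: conc_ppm < 725 OR site IN ('tap', 'river', 'well') → 5
sample_id=16: ELSE → 10
sample_id=17: conc_ppm < 725 OR site IN ('tap', 'river', 'well') → 14
sample_id=18: conc_ppm < 725 OR site IN ('tap', 'river', 'well') → 4
sample_id=19: ELSE → 6
sample_id=20: ELSE → 10
sample_id=21: conc_ppm < 725 OR site IN ('tap', 'river', 'well') → 4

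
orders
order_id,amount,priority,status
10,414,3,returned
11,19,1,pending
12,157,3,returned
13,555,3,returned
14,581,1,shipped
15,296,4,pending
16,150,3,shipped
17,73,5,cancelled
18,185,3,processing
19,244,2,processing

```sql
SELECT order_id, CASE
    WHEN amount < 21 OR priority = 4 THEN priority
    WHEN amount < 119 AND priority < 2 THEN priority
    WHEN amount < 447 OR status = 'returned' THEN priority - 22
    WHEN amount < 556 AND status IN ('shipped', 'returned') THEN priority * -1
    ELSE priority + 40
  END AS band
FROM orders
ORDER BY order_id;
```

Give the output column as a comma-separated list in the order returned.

order_id=10: amount < 447 OR status = 'returned' → -19
order_id=11: amount < 21 OR priority = 4 → 1
order_id=12: amount < 447 OR status = 'returned' → -19
order_id=13: amount < 447 OR status = 'returned' → -19
order_id=14: ELSE → 41
order_id=15: amount < 21 OR priority = 4 → 4
order_id=16: amount < 447 OR status = 'returned' → -19
order_id=17: amount < 447 OR status = 'returned' → -17
order_id=18: amount < 447 OR status = 'returned' → -19
order_id=19: amount < 447 OR status = 'returned' → -20

-19, 1, -19, -19, 41, 4, -19, -17, -19, -20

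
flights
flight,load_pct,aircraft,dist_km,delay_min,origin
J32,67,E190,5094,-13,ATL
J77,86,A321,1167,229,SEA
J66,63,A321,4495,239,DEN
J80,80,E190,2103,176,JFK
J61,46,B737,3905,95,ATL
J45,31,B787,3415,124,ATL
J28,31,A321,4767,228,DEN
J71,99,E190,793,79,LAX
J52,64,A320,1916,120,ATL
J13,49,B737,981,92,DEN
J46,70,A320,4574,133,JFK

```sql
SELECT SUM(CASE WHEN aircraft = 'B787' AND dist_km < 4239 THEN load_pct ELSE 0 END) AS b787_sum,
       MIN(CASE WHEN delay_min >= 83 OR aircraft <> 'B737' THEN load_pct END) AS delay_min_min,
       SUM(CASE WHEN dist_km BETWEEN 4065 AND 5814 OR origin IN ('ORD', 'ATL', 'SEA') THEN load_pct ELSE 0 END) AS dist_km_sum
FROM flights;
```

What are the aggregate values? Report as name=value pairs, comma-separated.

b787_sum=31, delay_min_min=31, dist_km_sum=458

[b787_sum: aircraft = 'B787' AND dist_km < 4239]
flight=J32: ✗
flight=J77: ✗
flight=J66: ✗
flight=J80: ✗
flight=J61: ✗
flight=J45: ✓ → 31
flight=J28: ✗
flight=J71: ✗
flight=J52: ✗
flight=J13: ✗
flight=J46: ✗
b787_sum = 31
—
[delay_min_min: delay_min >= 83 OR aircraft <> 'B737']
flight=J32: ✓ → 67
flight=J77: ✓ → 86
flight=J66: ✓ → 63
flight=J80: ✓ → 80
flight=J61: ✓ → 46
flight=J45: ✓ → 31
flight=J28: ✓ → 31
flight=J71: ✓ → 99
flight=J52: ✓ → 64
flight=J13: ✓ → 49
flight=J46: ✓ → 70
delay_min_min = MIN(67, 86, 63, 80, 46, 31, 31, 99, 64, 49, 70) = 31
—
[dist_km_sum: dist_km BETWEEN 4065 AND 5814 OR origin IN ('ORD', 'ATL', 'SEA')]
flight=J32: ✓ → 67
flight=J77: ✓ → 86
flight=J66: ✓ → 63
flight=J80: ✗
flight=J61: ✓ → 46
flight=J45: ✓ → 31
flight=J28: ✓ → 31
flight=J71: ✗
flight=J52: ✓ → 64
flight=J13: ✗
flight=J46: ✓ → 70
dist_km_sum = 67 + 86 + 63 + 46 + 31 + 31 + 64 + 70 = 458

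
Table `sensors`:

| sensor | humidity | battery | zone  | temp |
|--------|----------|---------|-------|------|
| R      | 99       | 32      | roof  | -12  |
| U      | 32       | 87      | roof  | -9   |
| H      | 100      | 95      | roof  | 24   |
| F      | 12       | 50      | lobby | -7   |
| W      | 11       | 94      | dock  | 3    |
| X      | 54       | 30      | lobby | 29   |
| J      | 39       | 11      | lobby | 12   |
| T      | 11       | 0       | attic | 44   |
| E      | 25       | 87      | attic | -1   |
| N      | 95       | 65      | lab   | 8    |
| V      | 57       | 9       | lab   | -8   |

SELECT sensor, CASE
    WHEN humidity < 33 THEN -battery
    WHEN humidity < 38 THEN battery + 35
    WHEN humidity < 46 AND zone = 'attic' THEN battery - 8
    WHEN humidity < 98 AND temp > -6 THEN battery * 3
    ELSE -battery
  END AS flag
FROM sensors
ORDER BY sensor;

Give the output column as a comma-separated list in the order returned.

sensor=E: humidity < 33 → -87
sensor=F: humidity < 33 → -50
sensor=H: ELSE → -95
sensor=J: humidity < 98 AND temp > -6 → 33
sensor=N: humidity < 98 AND temp > -6 → 195
sensor=R: ELSE → -32
sensor=T: humidity < 33 → 0
sensor=U: humidity < 33 → -87
sensor=V: ELSE → -9
sensor=W: humidity < 33 → -94
sensor=X: humidity < 98 AND temp > -6 → 90

-87, -50, -95, 33, 195, -32, 0, -87, -9, -94, 90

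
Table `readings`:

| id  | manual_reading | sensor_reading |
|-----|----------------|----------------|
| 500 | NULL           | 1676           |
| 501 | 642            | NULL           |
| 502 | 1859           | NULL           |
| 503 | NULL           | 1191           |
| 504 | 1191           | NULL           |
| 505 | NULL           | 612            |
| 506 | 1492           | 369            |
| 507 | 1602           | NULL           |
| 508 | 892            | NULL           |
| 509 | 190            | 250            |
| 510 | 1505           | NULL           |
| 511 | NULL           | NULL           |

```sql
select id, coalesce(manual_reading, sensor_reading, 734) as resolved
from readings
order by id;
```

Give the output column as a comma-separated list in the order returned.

id=500: manual_reading=NULL, sensor_reading=1676 → 1676
id=501: manual_reading=642 → 642
id=502: manual_reading=1859 → 1859
id=503: manual_reading=NULL, sensor_reading=1191 → 1191
id=504: manual_reading=1191 → 1191
id=505: manual_reading=NULL, sensor_reading=612 → 612
id=506: manual_reading=1492 → 1492
id=507: manual_reading=1602 → 1602
id=508: manual_reading=892 → 892
id=509: manual_reading=190 → 190
id=510: manual_reading=1505 → 1505
id=511: manual_reading=NULL, sensor_reading=NULL, → literal 734 → 734

1676, 642, 1859, 1191, 1191, 612, 1492, 1602, 892, 190, 1505, 734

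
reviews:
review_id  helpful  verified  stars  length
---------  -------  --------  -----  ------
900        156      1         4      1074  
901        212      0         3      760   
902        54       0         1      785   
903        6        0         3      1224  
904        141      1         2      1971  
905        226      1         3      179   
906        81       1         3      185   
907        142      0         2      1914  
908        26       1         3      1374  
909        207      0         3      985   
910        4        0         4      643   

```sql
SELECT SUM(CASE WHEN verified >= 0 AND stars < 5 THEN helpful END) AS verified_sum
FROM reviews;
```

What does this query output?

1255

review_id=900: ✓ → 156
review_id=901: ✓ → 212
review_id=902: ✓ → 54
review_id=903: ✓ → 6
review_id=904: ✓ → 141
review_id=905: ✓ → 226
review_id=906: ✓ → 81
review_id=907: ✓ → 142
review_id=908: ✓ → 26
review_id=909: ✓ → 207
review_id=910: ✓ → 4
verified_sum = 156 + 212 + 54 + 6 + 141 + 226 + 81 + 142 + 26 + 207 + 4 = 1255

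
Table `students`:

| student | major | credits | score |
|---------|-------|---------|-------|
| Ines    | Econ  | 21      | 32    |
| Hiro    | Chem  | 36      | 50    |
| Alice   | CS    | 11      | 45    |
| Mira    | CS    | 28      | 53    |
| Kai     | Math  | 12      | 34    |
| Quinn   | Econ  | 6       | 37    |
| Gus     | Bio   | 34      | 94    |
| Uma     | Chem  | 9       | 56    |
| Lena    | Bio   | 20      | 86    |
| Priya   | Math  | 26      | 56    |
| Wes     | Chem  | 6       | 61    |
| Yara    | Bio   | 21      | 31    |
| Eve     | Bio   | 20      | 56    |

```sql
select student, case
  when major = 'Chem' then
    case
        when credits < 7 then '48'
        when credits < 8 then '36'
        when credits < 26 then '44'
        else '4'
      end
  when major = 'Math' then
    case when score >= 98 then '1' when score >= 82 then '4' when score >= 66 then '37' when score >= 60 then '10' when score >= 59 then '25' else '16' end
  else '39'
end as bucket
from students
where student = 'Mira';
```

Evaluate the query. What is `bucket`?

student = Mira: major=CS, credits=28, score=53.
major='CS' → outer ELSE → 39

39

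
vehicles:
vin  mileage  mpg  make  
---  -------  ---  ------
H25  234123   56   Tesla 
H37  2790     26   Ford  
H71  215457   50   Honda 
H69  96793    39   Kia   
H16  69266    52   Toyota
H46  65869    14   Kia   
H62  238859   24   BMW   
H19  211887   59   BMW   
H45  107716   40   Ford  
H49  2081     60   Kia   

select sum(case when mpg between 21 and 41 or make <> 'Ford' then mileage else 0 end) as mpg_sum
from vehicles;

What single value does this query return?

1244841

vin=H25: ✓ → 234123
vin=H37: ✓ → 2790
vin=H71: ✓ → 215457
vin=H69: ✓ → 96793
vin=H16: ✓ → 69266
vin=H46: ✓ → 65869
vin=H62: ✓ → 238859
vin=H19: ✓ → 211887
vin=H45: ✓ → 107716
vin=H49: ✓ → 2081
mpg_sum = 234123 + 2790 + 215457 + 96793 + 69266 + 65869 + 238859 + 211887 + 107716 + 2081 = 1244841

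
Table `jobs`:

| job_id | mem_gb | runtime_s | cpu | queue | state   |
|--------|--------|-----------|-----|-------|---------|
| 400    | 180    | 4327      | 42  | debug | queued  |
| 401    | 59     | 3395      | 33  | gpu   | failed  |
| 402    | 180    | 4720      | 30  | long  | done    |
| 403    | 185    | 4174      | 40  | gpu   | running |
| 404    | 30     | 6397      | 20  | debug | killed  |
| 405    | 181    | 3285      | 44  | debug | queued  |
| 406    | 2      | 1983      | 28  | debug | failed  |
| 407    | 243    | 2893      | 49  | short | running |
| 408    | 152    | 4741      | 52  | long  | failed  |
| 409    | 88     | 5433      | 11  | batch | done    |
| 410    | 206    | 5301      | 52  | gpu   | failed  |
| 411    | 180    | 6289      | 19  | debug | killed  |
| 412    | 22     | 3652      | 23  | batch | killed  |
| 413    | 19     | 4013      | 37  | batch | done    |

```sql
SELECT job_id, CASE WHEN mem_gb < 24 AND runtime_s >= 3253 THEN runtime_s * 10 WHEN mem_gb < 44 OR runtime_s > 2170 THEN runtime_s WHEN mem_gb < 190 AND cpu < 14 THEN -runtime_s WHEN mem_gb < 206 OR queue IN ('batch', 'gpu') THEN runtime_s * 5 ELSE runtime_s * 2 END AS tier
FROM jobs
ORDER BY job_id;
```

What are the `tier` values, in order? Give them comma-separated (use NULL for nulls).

job_id=400: mem_gb < 44 OR runtime_s > 2170 → 4327
job_id=401: mem_gb < 44 OR runtime_s > 2170 → 3395
job_id=402: mem_gb < 44 OR runtime_s > 2170 → 4720
job_id=403: mem_gb < 44 OR runtime_s > 2170 → 4174
job_id=404: mem_gb < 44 OR runtime_s > 2170 → 6397
job_id=405: mem_gb < 44 OR runtime_s > 2170 → 3285
job_id=406: mem_gb < 44 OR runtime_s > 2170 → 1983
job_id=407: mem_gb < 44 OR runtime_s > 2170 → 2893
job_id=408: mem_gb < 44 OR runtime_s > 2170 → 4741
job_id=409: mem_gb < 44 OR runtime_s > 2170 → 5433
job_id=410: mem_gb < 44 OR runtime_s > 2170 → 5301
job_id=411: mem_gb < 44 OR runtime_s > 2170 → 6289
job_id=412: mem_gb < 24 AND runtime_s >= 3253 → 36520
job_id=413: mem_gb < 24 AND runtime_s >= 3253 → 40130

4327, 3395, 4720, 4174, 6397, 3285, 1983, 2893, 4741, 5433, 5301, 6289, 36520, 40130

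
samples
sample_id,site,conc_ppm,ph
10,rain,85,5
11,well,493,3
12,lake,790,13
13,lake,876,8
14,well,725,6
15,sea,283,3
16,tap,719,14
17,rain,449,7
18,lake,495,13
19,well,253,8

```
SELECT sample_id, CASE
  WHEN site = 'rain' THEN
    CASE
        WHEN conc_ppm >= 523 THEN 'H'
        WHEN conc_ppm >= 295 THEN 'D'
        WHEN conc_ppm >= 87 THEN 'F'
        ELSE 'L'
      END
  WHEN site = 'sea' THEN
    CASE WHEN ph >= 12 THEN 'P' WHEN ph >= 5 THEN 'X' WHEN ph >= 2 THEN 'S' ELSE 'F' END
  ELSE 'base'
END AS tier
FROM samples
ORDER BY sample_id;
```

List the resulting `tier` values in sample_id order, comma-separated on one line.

L, base, base, base, base, S, base, D, base, base

sample_id=10: site='rain' → inner[ELSE] → L
sample_id=11: site='well' → outer ELSE → base
sample_id=12: site='lake' → outer ELSE → base
sample_id=13: site='lake' → outer ELSE → base
sample_id=14: site='well' → outer ELSE → base
sample_id=15: site='sea' → inner[ph >= 2] → S
sample_id=16: site='tap' → outer ELSE → base
sample_id=17: site='rain' → inner[conc_ppm >= 295] → D
sample_id=18: site='lake' → outer ELSE → base
sample_id=19: site='well' → outer ELSE → base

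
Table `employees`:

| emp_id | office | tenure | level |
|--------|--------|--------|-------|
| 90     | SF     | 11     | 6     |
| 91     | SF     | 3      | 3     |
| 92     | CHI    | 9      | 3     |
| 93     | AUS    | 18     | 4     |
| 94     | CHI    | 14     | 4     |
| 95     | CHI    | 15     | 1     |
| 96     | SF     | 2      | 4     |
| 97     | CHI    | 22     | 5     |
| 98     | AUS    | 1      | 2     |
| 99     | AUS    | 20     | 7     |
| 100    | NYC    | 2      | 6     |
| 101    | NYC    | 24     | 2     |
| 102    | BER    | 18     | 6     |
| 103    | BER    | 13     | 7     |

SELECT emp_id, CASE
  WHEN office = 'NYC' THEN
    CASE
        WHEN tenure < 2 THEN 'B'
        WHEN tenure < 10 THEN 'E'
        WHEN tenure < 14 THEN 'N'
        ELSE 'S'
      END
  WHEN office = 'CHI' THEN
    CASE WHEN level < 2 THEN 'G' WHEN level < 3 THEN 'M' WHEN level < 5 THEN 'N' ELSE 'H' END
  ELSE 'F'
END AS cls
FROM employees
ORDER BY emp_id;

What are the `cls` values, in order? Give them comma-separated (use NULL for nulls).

F, F, N, F, N, G, F, H, F, F, E, S, F, F

emp_id=90: office='SF' → outer ELSE → F
emp_id=91: office='SF' → outer ELSE → F
emp_id=92: office='CHI' → inner[level < 5] → N
emp_id=93: office='AUS' → outer ELSE → F
emp_id=94: office='CHI' → inner[level < 5] → N
emp_id=95: office='CHI' → inner[level < 2] → G
emp_id=96: office='SF' → outer ELSE → F
emp_id=97: office='CHI' → inner[ELSE] → H
emp_id=98: office='AUS' → outer ELSE → F
emp_id=99: office='AUS' → outer ELSE → F
emp_id=100: office='NYC' → inner[tenure < 10] → E
emp_id=101: office='NYC' → inner[ELSE] → S
emp_id=102: office='BER' → outer ELSE → F
emp_id=103: office='BER' → outer ELSE → F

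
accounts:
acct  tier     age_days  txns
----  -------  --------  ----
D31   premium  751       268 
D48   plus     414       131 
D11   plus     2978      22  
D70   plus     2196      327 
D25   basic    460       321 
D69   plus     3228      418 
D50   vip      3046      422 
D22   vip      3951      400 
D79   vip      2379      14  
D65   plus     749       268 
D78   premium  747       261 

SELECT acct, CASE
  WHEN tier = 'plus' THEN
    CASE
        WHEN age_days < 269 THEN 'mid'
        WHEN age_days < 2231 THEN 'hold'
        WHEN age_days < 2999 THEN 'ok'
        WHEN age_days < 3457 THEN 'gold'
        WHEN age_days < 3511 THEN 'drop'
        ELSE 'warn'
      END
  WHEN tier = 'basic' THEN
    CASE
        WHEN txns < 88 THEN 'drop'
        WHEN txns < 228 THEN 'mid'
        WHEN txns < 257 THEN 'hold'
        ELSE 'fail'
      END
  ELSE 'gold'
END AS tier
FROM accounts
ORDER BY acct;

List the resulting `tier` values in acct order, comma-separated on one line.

ok, gold, fail, gold, hold, gold, hold, gold, hold, gold, gold

acct=D11: tier='plus' → inner[age_days < 2999] → ok
acct=D22: tier='vip' → outer ELSE → gold
acct=D25: tier='basic' → inner[ELSE] → fail
acct=D31: tier='premium' → outer ELSE → gold
acct=D48: tier='plus' → inner[age_days < 2231] → hold
acct=D50: tier='vip' → outer ELSE → gold
acct=D65: tier='plus' → inner[age_days < 2231] → hold
acct=D69: tier='plus' → inner[age_days < 3457] → gold
acct=D70: tier='plus' → inner[age_days < 2231] → hold
acct=D78: tier='premium' → outer ELSE → gold
acct=D79: tier='vip' → outer ELSE → gold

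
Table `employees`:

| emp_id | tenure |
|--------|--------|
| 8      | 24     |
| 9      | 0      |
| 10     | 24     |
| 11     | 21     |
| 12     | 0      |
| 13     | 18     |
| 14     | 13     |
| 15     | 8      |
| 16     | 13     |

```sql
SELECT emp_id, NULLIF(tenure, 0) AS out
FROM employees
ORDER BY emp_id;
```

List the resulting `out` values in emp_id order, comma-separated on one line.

24, NULL, 24, 21, NULL, 18, 13, 8, 13

emp_id=8: tenure=24 vs 0: differ → 24
emp_id=9: tenure=0 vs 0: equal → NULL
emp_id=10: tenure=24 vs 0: differ → 24
emp_id=11: tenure=21 vs 0: differ → 21
emp_id=12: tenure=0 vs 0: equal → NULL
emp_id=13: tenure=18 vs 0: differ → 18
emp_id=14: tenure=13 vs 0: differ → 13
emp_id=15: tenure=8 vs 0: differ → 8
emp_id=16: tenure=13 vs 0: differ → 13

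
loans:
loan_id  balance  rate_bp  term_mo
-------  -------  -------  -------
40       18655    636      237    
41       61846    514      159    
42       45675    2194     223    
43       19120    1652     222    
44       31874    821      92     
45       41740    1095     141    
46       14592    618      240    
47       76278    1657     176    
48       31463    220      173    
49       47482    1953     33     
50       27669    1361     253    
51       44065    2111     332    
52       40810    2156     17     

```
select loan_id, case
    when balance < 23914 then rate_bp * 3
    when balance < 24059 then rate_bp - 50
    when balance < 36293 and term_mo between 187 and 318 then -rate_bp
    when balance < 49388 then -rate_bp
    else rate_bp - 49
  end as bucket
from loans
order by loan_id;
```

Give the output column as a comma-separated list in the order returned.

loan_id=40: balance < 23914 → 1908
loan_id=41: ELSE → 465
loan_id=42: balance < 49388 → -2194
loan_id=43: balance < 23914 → 4956
loan_id=44: balance < 49388 → -821
loan_id=45: balance < 49388 → -1095
loan_id=46: balance < 23914 → 1854
loan_id=47: ELSE → 1608
loan_id=48: balance < 49388 → -220
loan_id=49: balance < 49388 → -1953
loan_id=50: balance < 36293 and term_mo between 187 and 318 → -1361
loan_id=51: balance < 49388 → -2111
loan_id=52: balance < 49388 → -2156

1908, 465, -2194, 4956, -821, -1095, 1854, 1608, -220, -1953, -1361, -2111, -2156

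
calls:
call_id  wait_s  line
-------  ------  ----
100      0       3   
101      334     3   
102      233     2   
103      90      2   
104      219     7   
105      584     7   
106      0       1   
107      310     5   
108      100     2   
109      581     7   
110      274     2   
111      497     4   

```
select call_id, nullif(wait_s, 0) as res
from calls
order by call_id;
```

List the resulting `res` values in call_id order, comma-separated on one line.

call_id=100: wait_s=0 vs 0: equal → NULL
call_id=101: wait_s=334 vs 0: differ → 334
call_id=102: wait_s=233 vs 0: differ → 233
call_id=103: wait_s=90 vs 0: differ → 90
call_id=104: wait_s=219 vs 0: differ → 219
call_id=105: wait_s=584 vs 0: differ → 584
call_id=106: wait_s=0 vs 0: equal → NULL
call_id=107: wait_s=310 vs 0: differ → 310
call_id=108: wait_s=100 vs 0: differ → 100
call_id=109: wait_s=581 vs 0: differ → 581
call_id=110: wait_s=274 vs 0: differ → 274
call_id=111: wait_s=497 vs 0: differ → 497

NULL, 334, 233, 90, 219, 584, NULL, 310, 100, 581, 274, 497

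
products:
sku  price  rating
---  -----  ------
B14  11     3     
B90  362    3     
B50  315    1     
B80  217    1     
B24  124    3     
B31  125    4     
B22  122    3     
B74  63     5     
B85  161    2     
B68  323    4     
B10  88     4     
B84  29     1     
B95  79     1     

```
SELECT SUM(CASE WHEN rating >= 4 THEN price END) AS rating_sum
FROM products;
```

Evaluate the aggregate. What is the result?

sku=B14: ✗
sku=B90: ✗
sku=B50: ✗
sku=B80: ✗
sku=B24: ✗
sku=B31: ✓ → 125
sku=B22: ✗
sku=B74: ✓ → 63
sku=B85: ✗
sku=B68: ✓ → 323
sku=B10: ✓ → 88
sku=B84: ✗
sku=B95: ✗
rating_sum = 125 + 63 + 323 + 88 = 599

599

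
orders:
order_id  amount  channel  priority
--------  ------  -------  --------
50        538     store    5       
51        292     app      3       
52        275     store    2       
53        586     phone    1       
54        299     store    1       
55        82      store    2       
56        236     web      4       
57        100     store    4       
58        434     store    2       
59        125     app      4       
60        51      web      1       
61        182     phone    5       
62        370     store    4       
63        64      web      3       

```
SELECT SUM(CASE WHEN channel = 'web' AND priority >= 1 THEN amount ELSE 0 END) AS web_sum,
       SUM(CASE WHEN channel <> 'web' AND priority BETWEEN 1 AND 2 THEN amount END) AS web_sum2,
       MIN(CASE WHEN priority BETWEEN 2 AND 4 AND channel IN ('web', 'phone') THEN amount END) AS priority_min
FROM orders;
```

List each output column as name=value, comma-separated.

web_sum=351, web_sum2=1676, priority_min=64

[web_sum: channel = 'web' AND priority >= 1]
order_id=50: ✗
order_id=51: ✗
order_id=52: ✗
order_id=53: ✗
order_id=54: ✗
order_id=55: ✗
order_id=56: ✓ → 236
order_id=57: ✗
order_id=58: ✗
order_id=59: ✗
order_id=60: ✓ → 51
order_id=61: ✗
order_id=62: ✗
order_id=63: ✓ → 64
web_sum = 236 + 51 + 64 = 351
—
[web_sum2: channel <> 'web' AND priority BETWEEN 1 AND 2]
order_id=50: ✗
order_id=51: ✗
order_id=52: ✓ → 275
order_id=53: ✓ → 586
order_id=54: ✓ → 299
order_id=55: ✓ → 82
order_id=56: ✗
order_id=57: ✗
order_id=58: ✓ → 434
order_id=59: ✗
order_id=60: ✗
order_id=61: ✗
order_id=62: ✗
order_id=63: ✗
web_sum2 = 275 + 586 + 299 + 82 + 434 = 1676
—
[priority_min: priority BETWEEN 2 AND 4 AND channel IN ('web', 'phone')]
order_id=50: ✗
order_id=51: ✗
order_id=52: ✗
order_id=53: ✗
order_id=54: ✗
order_id=55: ✗
order_id=56: ✓ → 236
order_id=57: ✗
order_id=58: ✗
order_id=59: ✗
order_id=60: ✗
order_id=61: ✗
order_id=62: ✗
order_id=63: ✓ → 64
priority_min = MIN(236, 64) = 64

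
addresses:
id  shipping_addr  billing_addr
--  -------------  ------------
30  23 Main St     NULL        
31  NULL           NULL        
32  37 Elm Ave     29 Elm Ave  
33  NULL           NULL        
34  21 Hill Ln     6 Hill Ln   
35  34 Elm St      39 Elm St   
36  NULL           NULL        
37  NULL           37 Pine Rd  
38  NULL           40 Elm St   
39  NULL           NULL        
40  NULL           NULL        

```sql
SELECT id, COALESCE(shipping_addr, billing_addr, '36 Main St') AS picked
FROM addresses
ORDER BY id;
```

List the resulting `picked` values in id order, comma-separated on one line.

id=30: shipping_addr=23 Main St → 23 Main St
id=31: shipping_addr=NULL, billing_addr=NULL, → literal 36 Main St → 36 Main St
id=32: shipping_addr=37 Elm Ave → 37 Elm Ave
id=33: shipping_addr=NULL, billing_addr=NULL, → literal 36 Main St → 36 Main St
id=34: shipping_addr=21 Hill Ln → 21 Hill Ln
id=35: shipping_addr=34 Elm St → 34 Elm St
id=36: shipping_addr=NULL, billing_addr=NULL, → literal 36 Main St → 36 Main St
id=37: shipping_addr=NULL, billing_addr=37 Pine Rd → 37 Pine Rd
id=38: shipping_addr=NULL, billing_addr=40 Elm St → 40 Elm St
id=39: shipping_addr=NULL, billing_addr=NULL, → literal 36 Main St → 36 Main St
id=40: shipping_addr=NULL, billing_addr=NULL, → literal 36 Main St → 36 Main St

23 Main St, 36 Main St, 37 Elm Ave, 36 Main St, 21 Hill Ln, 34 Elm St, 36 Main St, 37 Pine Rd, 40 Elm St, 36 Main St, 36 Main St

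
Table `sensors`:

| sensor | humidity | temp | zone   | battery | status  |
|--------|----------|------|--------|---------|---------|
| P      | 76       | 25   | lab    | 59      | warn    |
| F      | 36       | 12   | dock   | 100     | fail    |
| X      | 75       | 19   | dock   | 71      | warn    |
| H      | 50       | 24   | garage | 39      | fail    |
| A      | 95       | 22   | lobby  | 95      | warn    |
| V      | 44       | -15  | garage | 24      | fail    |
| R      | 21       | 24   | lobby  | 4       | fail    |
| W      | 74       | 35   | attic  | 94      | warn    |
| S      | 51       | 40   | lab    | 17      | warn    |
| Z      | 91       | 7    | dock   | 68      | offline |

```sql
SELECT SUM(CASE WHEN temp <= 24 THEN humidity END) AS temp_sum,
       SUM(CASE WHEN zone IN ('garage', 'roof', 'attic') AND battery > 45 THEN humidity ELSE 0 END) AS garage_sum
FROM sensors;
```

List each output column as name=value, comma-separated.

temp_sum=412, garage_sum=74

[temp_sum: temp <= 24]
sensor=P: ✗
sensor=F: ✓ → 36
sensor=X: ✓ → 75
sensor=H: ✓ → 50
sensor=A: ✓ → 95
sensor=V: ✓ → 44
sensor=R: ✓ → 21
sensor=W: ✗
sensor=S: ✗
sensor=Z: ✓ → 91
temp_sum = 36 + 75 + 50 + 95 + 44 + 21 + 91 = 412
—
[garage_sum: zone IN ('garage', 'roof', 'attic') AND battery > 45]
sensor=P: ✗
sensor=F: ✗
sensor=X: ✗
sensor=H: ✗
sensor=A: ✗
sensor=V: ✗
sensor=R: ✗
sensor=W: ✓ → 74
sensor=S: ✗
sensor=Z: ✗
garage_sum = 74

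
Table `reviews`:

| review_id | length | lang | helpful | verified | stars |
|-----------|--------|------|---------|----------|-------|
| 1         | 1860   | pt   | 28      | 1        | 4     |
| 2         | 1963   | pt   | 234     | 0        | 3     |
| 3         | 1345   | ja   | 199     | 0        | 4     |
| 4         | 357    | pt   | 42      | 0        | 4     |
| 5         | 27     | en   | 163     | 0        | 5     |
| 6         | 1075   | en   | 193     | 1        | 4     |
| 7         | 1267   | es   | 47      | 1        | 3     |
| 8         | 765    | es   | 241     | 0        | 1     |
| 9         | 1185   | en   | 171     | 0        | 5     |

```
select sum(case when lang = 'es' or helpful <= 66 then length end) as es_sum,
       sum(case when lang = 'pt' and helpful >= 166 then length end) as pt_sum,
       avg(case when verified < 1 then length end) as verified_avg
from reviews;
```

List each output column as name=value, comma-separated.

es_sum=4249, pt_sum=1963, verified_avg=940.3333333333

[es_sum: lang = 'es' or helpful <= 66]
review_id=1: ✓ → 1860
review_id=2: ✗
review_id=3: ✗
review_id=4: ✓ → 357
review_id=5: ✗
review_id=6: ✗
review_id=7: ✓ → 1267
review_id=8: ✓ → 765
review_id=9: ✗
es_sum = 1860 + 357 + 1267 + 765 = 4249
—
[pt_sum: lang = 'pt' and helpful >= 166]
review_id=1: ✗
review_id=2: ✓ → 1963
review_id=3: ✗
review_id=4: ✗
review_id=5: ✗
review_id=6: ✗
review_id=7: ✗
review_id=8: ✗
review_id=9: ✗
pt_sum = 1963
—
[verified_avg: verified < 1]
review_id=1: ✗
review_id=2: ✓ → 1963
review_id=3: ✓ → 1345
review_id=4: ✓ → 357
review_id=5: ✓ → 27
review_id=6: ✗
review_id=7: ✗
review_id=8: ✓ → 765
review_id=9: ✓ → 1185
verified_avg = (1963 + 1345 + 357 + 27 + 765 + 1185) / 6 = 940.3333333333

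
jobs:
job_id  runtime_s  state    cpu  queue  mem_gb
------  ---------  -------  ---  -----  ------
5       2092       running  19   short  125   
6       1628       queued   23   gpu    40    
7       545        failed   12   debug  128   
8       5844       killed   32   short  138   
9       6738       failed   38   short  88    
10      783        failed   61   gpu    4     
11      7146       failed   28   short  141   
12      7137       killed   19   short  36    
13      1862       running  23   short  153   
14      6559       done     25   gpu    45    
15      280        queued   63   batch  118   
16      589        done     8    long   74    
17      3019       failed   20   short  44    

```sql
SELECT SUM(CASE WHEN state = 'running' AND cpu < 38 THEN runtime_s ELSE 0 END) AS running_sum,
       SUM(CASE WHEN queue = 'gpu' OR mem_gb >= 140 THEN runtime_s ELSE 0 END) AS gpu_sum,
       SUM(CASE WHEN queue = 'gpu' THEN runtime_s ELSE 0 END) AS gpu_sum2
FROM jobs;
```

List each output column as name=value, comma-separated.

[running_sum: state = 'running' AND cpu < 38]
job_id=5: ✓ → 2092
job_id=6: ✗
job_id=7: ✗
job_id=8: ✗
job_id=9: ✗
job_id=10: ✗
job_id=11: ✗
job_id=12: ✗
job_id=13: ✓ → 1862
job_id=14: ✗
job_id=15: ✗
job_id=16: ✗
job_id=17: ✗
running_sum = 2092 + 1862 = 3954
—
[gpu_sum: queue = 'gpu' OR mem_gb >= 140]
job_id=5: ✗
job_id=6: ✓ → 1628
job_id=7: ✗
job_id=8: ✗
job_id=9: ✗
job_id=10: ✓ → 783
job_id=11: ✓ → 7146
job_id=12: ✗
job_id=13: ✓ → 1862
job_id=14: ✓ → 6559
job_id=15: ✗
job_id=16: ✗
job_id=17: ✗
gpu_sum = 1628 + 783 + 7146 + 1862 + 6559 = 17978
—
[gpu_sum2: queue = 'gpu']
job_id=5: ✗
job_id=6: ✓ → 1628
job_id=7: ✗
job_id=8: ✗
job_id=9: ✗
job_id=10: ✓ → 783
job_id=11: ✗
job_id=12: ✗
job_id=13: ✗
job_id=14: ✓ → 6559
job_id=15: ✗
job_id=16: ✗
job_id=17: ✗
gpu_sum2 = 1628 + 783 + 6559 = 8970

running_sum=3954, gpu_sum=17978, gpu_sum2=8970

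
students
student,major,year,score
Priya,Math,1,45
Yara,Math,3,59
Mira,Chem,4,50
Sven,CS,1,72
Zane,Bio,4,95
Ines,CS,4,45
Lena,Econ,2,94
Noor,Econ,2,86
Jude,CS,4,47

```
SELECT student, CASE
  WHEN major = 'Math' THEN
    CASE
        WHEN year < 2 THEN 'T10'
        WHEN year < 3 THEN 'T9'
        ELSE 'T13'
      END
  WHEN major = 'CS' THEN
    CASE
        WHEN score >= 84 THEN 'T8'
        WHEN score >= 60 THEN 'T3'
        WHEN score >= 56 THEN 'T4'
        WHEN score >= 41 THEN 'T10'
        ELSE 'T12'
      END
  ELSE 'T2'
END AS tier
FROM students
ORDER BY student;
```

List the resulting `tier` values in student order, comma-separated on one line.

T10, T10, T2, T2, T2, T10, T3, T13, T2

student=Ines: major='CS' → inner[score >= 41] → T10
student=Jude: major='CS' → inner[score >= 41] → T10
student=Lena: major='Econ' → outer ELSE → T2
student=Mira: major='Chem' → outer ELSE → T2
student=Noor: major='Econ' → outer ELSE → T2
student=Priya: major='Math' → inner[year < 2] → T10
student=Sven: major='CS' → inner[score >= 60] → T3
student=Yara: major='Math' → inner[ELSE] → T13
student=Zane: major='Bio' → outer ELSE → T2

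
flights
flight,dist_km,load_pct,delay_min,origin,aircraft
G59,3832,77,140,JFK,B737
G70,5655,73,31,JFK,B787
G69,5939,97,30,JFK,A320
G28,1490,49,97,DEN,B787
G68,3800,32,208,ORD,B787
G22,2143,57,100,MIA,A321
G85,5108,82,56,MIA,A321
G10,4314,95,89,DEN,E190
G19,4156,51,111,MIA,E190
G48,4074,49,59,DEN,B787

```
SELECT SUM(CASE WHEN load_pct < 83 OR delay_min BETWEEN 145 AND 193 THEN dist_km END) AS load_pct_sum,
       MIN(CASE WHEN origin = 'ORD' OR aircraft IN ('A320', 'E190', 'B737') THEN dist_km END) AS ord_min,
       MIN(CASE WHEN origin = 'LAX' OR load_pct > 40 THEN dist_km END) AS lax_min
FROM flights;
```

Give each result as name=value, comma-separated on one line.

[load_pct_sum: load_pct < 83 OR delay_min BETWEEN 145 AND 193]
flight=G59: ✓ → 3832
flight=G70: ✓ → 5655
flight=G69: ✗
flight=G28: ✓ → 1490
flight=G68: ✓ → 3800
flight=G22: ✓ → 2143
flight=G85: ✓ → 5108
flight=G10: ✗
flight=G19: ✓ → 4156
flight=G48: ✓ → 4074
load_pct_sum = 3832 + 5655 + 1490 + 3800 + 2143 + 5108 + 4156 + 4074 = 30258
—
[ord_min: origin = 'ORD' OR aircraft IN ('A320', 'E190', 'B737')]
flight=G59: ✓ → 3832
flight=G70: ✗
flight=G69: ✓ → 5939
flight=G28: ✗
flight=G68: ✓ → 3800
flight=G22: ✗
flight=G85: ✗
flight=G10: ✓ → 4314
flight=G19: ✓ → 4156
flight=G48: ✗
ord_min = MIN(3832, 5939, 3800, 4314, 4156) = 3800
—
[lax_min: origin = 'LAX' OR load_pct > 40]
flight=G59: ✓ → 3832
flight=G70: ✓ → 5655
flight=G69: ✓ → 5939
flight=G28: ✓ → 1490
flight=G68: ✗
flight=G22: ✓ → 2143
flight=G85: ✓ → 5108
flight=G10: ✓ → 4314
flight=G19: ✓ → 4156
flight=G48: ✓ → 4074
lax_min = MIN(3832, 5655, 5939, 1490, 2143, 5108, 4314, 4156, 4074) = 1490

load_pct_sum=30258, ord_min=3800, lax_min=1490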